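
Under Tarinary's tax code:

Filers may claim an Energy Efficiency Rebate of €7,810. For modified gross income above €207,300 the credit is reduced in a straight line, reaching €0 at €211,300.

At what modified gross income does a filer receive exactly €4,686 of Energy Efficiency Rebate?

€4,686 is 4,686/7,810 of the full €7,810, so 3,124/7,810 of the €4,000 range has been used: income = €207,300 + €4,000 × 3,124/7,810 = €208,900.

€208,900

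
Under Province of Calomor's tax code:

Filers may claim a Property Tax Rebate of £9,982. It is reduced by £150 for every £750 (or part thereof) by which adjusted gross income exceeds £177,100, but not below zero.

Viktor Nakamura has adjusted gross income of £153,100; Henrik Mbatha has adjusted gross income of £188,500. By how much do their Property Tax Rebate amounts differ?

£2,400

Viktor (£153,100): Property Tax Rebate: £153,100 is at or below the £177,100 threshold, so the full £9,982 applies.
Henrik (£188,500): Property Tax Rebate: income exceeds £177,100 by £11,400, which is 16 full-or-partial £750 increments; reduction = 16 × £150 = £2,400, leaving £7,582.
Difference: |£9,982 − £7,582| = £2,400.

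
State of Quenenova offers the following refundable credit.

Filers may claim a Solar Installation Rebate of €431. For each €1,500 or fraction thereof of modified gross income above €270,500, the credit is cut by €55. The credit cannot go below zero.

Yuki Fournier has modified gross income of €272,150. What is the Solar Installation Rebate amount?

Solar Installation Rebate: income exceeds €270,500 by €1,650, which is 2 full-or-partial €1,500 increments; reduction = 2 × €55 = €110, leaving €321.

€321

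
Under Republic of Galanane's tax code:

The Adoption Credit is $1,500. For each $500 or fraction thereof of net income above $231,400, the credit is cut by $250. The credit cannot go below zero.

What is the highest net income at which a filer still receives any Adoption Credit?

$233,900

After 5 increments the reduction is 5 × $250 = $1,250, leaving $250; one more increment wipes it out. Increment 5 ends at excess 5 × $500 = $2,500, so the highest qualifying income is $231,400 + $2,500 = $233,900.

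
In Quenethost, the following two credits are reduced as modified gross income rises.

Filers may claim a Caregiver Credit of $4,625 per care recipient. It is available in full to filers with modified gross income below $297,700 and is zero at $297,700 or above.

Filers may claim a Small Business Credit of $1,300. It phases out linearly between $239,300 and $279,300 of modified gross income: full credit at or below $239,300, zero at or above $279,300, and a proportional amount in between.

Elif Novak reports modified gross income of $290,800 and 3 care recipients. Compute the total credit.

$13,875

Caregiver Credit: base = 3 × $4,625 = $13,875. $290,800 is below the $297,700 cutoff, so the full $13,875 applies.
Small Business Credit: $290,800 is at or above $279,300, so the credit is $0.
Total: $13,875 + $0 = $13,875.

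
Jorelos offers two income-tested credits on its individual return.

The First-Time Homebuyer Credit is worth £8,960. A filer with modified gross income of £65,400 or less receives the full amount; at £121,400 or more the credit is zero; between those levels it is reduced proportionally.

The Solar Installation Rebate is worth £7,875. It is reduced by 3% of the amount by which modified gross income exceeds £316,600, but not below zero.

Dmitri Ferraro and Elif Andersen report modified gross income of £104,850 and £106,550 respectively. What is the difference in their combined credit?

£272

Dmitri (£104,850): First-Time Homebuyer Credit: £104,850 is £39,450 into a £56,000 phase-out range, leaving 16,550/56,000 of the credit: £8,960 × 16,550/56,000 = £2,648. Solar Installation Rebate: £104,850 is at or below the £316,600 threshold, so the full £7,875 applies. total £2,648 + £7,875 = £10,523
Elif (£106,550): First-Time Homebuyer Credit: £106,550 is £41,150 into a £56,000 phase-out range, leaving 14,850/56,000 of the credit: £8,960 × 14,850/56,000 = £2,376. Solar Installation Rebate: £106,550 is at or below the £316,600 threshold, so the full £7,875 applies. total £2,376 + £7,875 = £10,251
Difference: |£10,523 − £10,251| = £272.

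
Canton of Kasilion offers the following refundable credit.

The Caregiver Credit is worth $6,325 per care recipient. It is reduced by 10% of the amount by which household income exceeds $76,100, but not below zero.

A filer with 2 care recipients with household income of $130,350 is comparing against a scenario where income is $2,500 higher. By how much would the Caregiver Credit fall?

$250

At $130,350 — base = 2 × $6,325 = $12,650. 10% of the $54,250 excess over $76,100 is $5,425; credit = $12,650 − $5,425 = $7,225.
At $132,850 — base = 2 × $6,325 = $12,650. 10% of the $56,750 excess over $76,100 is $5,675; credit = $12,650 − $5,675 = $6,975.
Lost: $7,225 − $6,975 = $250.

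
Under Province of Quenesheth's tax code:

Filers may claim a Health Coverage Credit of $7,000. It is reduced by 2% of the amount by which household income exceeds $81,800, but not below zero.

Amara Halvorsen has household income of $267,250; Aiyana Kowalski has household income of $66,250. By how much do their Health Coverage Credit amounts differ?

$3,709

Amara ($267,250): Health Coverage Credit: 2% of the $185,450 excess over $81,800 is $3,709; credit = $7,000 − $3,709 = $3,291.
Aiyana ($66,250): Health Coverage Credit: $66,250 is at or below the $81,800 threshold, so the full $7,000 applies.
Difference: |$3,291 − $7,000| = $3,709.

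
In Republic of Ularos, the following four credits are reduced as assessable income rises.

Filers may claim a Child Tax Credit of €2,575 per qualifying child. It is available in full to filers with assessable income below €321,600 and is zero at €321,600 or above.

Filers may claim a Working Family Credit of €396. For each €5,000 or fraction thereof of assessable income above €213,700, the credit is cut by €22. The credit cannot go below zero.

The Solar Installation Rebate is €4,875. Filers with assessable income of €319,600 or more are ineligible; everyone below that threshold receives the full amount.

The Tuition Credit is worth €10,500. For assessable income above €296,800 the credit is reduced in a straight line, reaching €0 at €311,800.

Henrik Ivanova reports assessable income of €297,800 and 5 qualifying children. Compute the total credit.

Child Tax Credit: base = 5 × €2,575 = €12,875. €297,800 is below the €321,600 cutoff, so the full €12,875 applies.
Working Family Credit: income exceeds €213,700 by €84,100, which is 17 full-or-partial €5,000 increments; reduction = 17 × €22 = €374, leaving €22.
Solar Installation Rebate: €297,800 is below the €319,600 cutoff, so the full €4,875 applies.
Tuition Credit: €297,800 is €1,000 into a €15,000 phase-out range, leaving 14,000/15,000 of the credit: €10,500 × 14,000/15,000 = €9,800.
Total: €12,875 + €22 + €4,875 + €9,800 = €27,572.

€27,572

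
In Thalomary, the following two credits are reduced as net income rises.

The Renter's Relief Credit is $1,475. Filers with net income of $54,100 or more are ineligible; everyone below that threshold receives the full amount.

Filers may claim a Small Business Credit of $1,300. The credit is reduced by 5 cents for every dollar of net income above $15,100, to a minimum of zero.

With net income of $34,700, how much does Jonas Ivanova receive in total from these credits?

$1,795

Renter's Relief Credit: $34,700 is below the $54,100 cutoff, so the full $1,475 applies.
Small Business Credit: 5% of the $19,600 excess over $15,100 is $980; credit = $1,300 − $980 = $320.
Total: $1,475 + $320 = $1,795.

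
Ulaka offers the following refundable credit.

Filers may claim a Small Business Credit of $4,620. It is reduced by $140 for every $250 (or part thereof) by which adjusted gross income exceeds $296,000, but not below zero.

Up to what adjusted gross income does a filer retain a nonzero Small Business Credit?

$304,000

After 32 increments the reduction is 32 × $140 = $4,480, leaving $140; one more increment wipes it out. Increment 32 ends at excess 32 × $250 = $8,000, so the highest qualifying income is $296,000 + $8,000 = $304,000.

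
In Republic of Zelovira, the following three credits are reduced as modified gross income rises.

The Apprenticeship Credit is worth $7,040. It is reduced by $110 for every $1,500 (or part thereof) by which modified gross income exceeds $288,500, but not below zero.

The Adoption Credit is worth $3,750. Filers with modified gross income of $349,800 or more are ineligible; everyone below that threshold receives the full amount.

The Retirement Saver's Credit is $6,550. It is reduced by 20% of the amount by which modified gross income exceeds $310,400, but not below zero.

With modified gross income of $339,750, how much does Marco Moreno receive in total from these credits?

Apprenticeship Credit: income exceeds $288,500 by $51,250, which is 35 full-or-partial $1,500 increments; reduction = 35 × $110 = $3,850, leaving $3,190.
Adoption Credit: $339,750 is below the $349,800 cutoff, so the full $3,750 applies.
Retirement Saver's Credit: 20% of the $29,350 excess over $310,400 is $5,870; credit = $6,550 − $5,870 = $680.
Total: $3,190 + $3,750 + $680 = $7,620.

$7,620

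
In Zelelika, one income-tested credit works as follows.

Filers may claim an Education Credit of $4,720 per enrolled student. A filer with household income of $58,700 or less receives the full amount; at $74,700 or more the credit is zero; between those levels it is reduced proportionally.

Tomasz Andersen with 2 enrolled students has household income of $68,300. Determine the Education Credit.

Education Credit: base = 2 × $4,720 = $9,440. $68,300 is $9,600 into a $16,000 phase-out range, leaving 6,400/16,000 of the credit: $9,440 × 6,400/16,000 = $3,776.

$3,776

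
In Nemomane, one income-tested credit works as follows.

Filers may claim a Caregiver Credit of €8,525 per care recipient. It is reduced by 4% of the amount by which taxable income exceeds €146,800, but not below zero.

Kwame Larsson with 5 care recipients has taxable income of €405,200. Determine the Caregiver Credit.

€32,289

Caregiver Credit: base = 5 × €8,525 = €42,625. 4% of the €258,400 excess over €146,800 is €10,336; credit = €42,625 − €10,336 = €32,289.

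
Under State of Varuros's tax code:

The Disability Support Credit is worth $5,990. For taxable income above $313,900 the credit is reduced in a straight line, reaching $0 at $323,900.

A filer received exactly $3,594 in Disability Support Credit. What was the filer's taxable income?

$317,900

$3,594 is 3,594/5,990 of the full $5,990, so 2,396/5,990 of the $10,000 range has been used: income = $313,900 + $10,000 × 2,396/5,990 = $317,900.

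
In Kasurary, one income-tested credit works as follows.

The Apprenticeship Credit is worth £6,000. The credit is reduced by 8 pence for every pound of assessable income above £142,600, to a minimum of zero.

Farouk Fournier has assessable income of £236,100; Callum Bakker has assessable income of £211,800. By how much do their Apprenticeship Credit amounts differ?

£464

Farouk (£236,100): Apprenticeship Credit: 8% of the £93,500 excess over £142,600 is £7,480 ≥ base, so the credit is £0.
Callum (£211,800): Apprenticeship Credit: 8% of the £69,200 excess over £142,600 is £5,536; credit = £6,000 − £5,536 = £464.
Difference: |£0 − £464| = £464.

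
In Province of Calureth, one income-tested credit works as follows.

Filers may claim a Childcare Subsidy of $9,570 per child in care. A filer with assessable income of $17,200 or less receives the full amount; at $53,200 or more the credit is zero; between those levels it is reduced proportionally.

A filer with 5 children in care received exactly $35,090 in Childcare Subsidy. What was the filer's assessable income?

Full credit = 5 × $9,570 = $47,850.
$35,090 is 35,090/47,850 of the full $47,850, so 12,760/47,850 of the $36,000 range has been used: income = $17,200 + $36,000 × 12,760/47,850 = $26,800.

$26,800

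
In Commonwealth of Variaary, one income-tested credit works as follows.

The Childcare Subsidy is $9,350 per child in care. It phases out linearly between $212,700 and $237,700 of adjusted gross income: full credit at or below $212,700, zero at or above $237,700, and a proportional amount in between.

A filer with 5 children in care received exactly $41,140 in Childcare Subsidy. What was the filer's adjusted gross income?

$215,700

Full credit = 5 × $9,350 = $46,750.
$41,140 is 41,140/46,750 of the full $46,750, so 5,610/46,750 of the $25,000 range has been used: income = $212,700 + $25,000 × 5,610/46,750 = $215,700.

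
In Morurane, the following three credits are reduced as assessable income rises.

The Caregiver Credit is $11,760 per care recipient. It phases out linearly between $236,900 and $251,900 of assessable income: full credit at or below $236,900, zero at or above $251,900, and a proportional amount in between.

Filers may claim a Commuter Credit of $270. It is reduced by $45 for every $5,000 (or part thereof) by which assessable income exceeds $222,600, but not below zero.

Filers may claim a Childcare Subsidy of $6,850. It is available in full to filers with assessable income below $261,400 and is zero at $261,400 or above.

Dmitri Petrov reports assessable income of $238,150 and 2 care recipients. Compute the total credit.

Caregiver Credit: base = 2 × $11,760 = $23,520. $238,150 is $1,250 into a $15,000 phase-out range, leaving 13,750/15,000 of the credit: $23,520 × 13,750/15,000 = $21,560.
Commuter Credit: income exceeds $222,600 by $15,550, which is 4 full-or-partial $5,000 increments; reduction = 4 × $45 = $180, leaving $90.
Childcare Subsidy: $238,150 is below the $261,400 cutoff, so the full $6,850 applies.
Total: $21,560 + $90 + $6,850 = $28,500.

$28,500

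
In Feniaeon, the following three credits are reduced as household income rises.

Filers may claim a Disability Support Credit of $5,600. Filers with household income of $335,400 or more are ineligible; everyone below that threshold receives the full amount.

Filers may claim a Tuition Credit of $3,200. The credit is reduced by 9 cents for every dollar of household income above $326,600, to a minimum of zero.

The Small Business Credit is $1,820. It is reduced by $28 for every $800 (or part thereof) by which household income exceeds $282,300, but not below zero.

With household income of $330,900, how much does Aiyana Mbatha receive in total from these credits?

$8,525

Disability Support Credit: $330,900 is below the $335,400 cutoff, so the full $5,600 applies.
Tuition Credit: 9% of the $4,300 excess over $326,600 is $387; credit = $3,200 − $387 = $2,813.
Small Business Credit: income exceeds $282,300 by $48,600, which is 61 full-or-partial $800 increments; reduction = 61 × $28 = $1,708, leaving $112.
Total: $5,600 + $2,813 + $112 = $8,525.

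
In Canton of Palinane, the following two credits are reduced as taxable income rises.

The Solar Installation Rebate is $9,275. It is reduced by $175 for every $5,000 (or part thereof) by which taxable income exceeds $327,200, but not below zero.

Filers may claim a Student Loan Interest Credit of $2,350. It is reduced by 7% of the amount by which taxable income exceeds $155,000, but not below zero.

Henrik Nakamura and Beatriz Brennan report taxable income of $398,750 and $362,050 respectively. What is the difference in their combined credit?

Henrik ($398,750): Solar Installation Rebate: income exceeds $327,200 by $71,550, which is 15 full-or-partial $5,000 increments; reduction = 15 × $175 = $2,625, leaving $6,650. Student Loan Interest Credit: 7% of the $243,750 excess over $155,000 is $17,062.50 ≥ base, so the credit is $0. total $6,650 + $0 = $6,650
Beatriz ($362,050): Solar Installation Rebate: income exceeds $327,200 by $34,850, which is 7 full-or-partial $5,000 increments; reduction = 7 × $175 = $1,225, leaving $8,050. Student Loan Interest Credit: 7% of the $207,050 excess over $155,000 is $14,493.50 ≥ base, so the credit is $0. total $8,050 + $0 = $8,050
Difference: |$6,650 − $8,050| = $1,400.

$1,400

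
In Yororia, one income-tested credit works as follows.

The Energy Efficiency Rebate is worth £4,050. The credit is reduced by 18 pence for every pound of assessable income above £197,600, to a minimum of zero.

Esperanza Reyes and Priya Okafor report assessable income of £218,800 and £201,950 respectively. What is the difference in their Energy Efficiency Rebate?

Esperanza (£218,800): Energy Efficiency Rebate: 18% of the £21,200 excess over £197,600 is £3,816; credit = £4,050 − £3,816 = £234.
Priya (£201,950): Energy Efficiency Rebate: 18% of the £4,350 excess over £197,600 is £783; credit = £4,050 − £783 = £3,267.
Difference: |£234 − £3,267| = £3,033.

£3,033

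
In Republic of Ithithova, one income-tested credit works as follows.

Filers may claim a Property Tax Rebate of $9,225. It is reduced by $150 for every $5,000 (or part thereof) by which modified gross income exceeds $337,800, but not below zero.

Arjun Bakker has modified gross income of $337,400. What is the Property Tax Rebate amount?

Property Tax Rebate: $337,400 is at or below the $337,800 threshold, so the full $9,225 applies.

$9,225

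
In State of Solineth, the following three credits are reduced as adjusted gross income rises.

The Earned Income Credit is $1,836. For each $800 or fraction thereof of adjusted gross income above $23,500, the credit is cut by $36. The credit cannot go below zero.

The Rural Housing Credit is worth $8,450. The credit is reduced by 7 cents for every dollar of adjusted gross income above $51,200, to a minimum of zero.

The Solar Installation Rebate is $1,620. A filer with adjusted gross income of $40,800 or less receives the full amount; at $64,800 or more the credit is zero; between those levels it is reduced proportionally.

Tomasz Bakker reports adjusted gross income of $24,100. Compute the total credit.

Earned Income Credit: income exceeds $23,500 by $600, which is 1 full-or-partial $800 increment; reduction = 1 × $36 = $36, leaving $1,800.
Rural Housing Credit: $24,100 is at or below the $51,200 threshold, so the full $8,450 applies.
Solar Installation Rebate: $24,100 is at or below the $40,800 threshold, so the full $1,620 applies.
Total: $1,800 + $8,450 + $1,620 = $11,870.

$11,870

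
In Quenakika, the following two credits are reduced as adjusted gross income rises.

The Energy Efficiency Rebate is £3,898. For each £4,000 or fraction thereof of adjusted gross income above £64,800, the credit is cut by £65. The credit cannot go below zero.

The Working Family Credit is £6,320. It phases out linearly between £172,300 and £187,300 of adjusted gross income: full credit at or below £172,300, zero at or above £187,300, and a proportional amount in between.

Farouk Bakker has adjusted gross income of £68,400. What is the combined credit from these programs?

Energy Efficiency Rebate: income exceeds £64,800 by £3,600, which is 1 full-or-partial £4,000 increment; reduction = 1 × £65 = £65, leaving £3,833.
Working Family Credit: £68,400 is at or below the £172,300 threshold, so the full £6,320 applies.
Total: £3,833 + £6,320 = £10,153.

£10,153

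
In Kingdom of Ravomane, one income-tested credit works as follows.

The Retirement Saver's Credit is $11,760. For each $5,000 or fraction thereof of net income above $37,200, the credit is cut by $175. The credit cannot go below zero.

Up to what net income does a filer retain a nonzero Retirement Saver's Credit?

$372,200

After 67 increments the reduction is 67 × $175 = $11,725, leaving $35; one more increment wipes it out. Increment 67 ends at excess 67 × $5,000 = $335,000, so the highest qualifying income is $37,200 + $335,000 = $372,200.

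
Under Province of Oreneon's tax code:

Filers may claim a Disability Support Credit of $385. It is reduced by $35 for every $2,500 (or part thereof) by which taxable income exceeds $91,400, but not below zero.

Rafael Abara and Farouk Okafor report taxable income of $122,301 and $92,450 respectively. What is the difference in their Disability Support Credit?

$350

Rafael ($122,301): Disability Support Credit: income exceeds $91,400 by $30,901 → 13 increments × $35 = $455 ≥ base, so the credit is $0.
Farouk ($92,450): Disability Support Credit: income exceeds $91,400 by $1,050, which is 1 full-or-partial $2,500 increment; reduction = 1 × $35 = $35, leaving $350.
Difference: |$0 − $350| = $350.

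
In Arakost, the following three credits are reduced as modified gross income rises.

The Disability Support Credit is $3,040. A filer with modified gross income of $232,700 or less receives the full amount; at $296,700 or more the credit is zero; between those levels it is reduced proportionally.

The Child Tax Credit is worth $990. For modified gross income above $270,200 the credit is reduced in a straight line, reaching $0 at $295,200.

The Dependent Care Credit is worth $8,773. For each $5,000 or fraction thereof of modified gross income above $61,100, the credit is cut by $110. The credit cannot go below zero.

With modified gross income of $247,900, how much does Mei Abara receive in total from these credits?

$7,901

Disability Support Credit: $247,900 is $15,200 into a $64,000 phase-out range, leaving 48,800/64,000 of the credit: $3,040 × 48,800/64,000 = $2,318.
Child Tax Credit: $247,900 is at or below the $270,200 threshold, so the full $990 applies.
Dependent Care Credit: income exceeds $61,100 by $186,800, which is 38 full-or-partial $5,000 increments; reduction = 38 × $110 = $4,180, leaving $4,593.
Total: $2,318 + $990 + $4,593 = $7,901.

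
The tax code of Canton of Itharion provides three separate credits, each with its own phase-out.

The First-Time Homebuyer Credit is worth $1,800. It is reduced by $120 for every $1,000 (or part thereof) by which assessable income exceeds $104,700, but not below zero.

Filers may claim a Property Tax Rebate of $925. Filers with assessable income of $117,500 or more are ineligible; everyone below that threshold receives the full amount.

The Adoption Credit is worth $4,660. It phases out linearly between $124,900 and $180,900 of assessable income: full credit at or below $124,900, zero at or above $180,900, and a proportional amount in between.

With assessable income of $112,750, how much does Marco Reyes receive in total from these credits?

$6,305

First-Time Homebuyer Credit: income exceeds $104,700 by $8,050, which is 9 full-or-partial $1,000 increments; reduction = 9 × $120 = $1,080, leaving $720.
Property Tax Rebate: $112,750 is below the $117,500 cutoff, so the full $925 applies.
Adoption Credit: $112,750 is at or below the $124,900 threshold, so the full $4,660 applies.
Total: $720 + $925 + $4,660 = $6,305.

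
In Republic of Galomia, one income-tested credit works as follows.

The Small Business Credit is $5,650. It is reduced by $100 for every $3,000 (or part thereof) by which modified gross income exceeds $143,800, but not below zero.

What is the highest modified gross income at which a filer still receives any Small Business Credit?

$311,800

After 56 increments the reduction is 56 × $100 = $5,600, leaving $50; one more increment wipes it out. Increment 56 ends at excess 56 × $3,000 = $168,000, so the highest qualifying income is $143,800 + $168,000 = $311,800.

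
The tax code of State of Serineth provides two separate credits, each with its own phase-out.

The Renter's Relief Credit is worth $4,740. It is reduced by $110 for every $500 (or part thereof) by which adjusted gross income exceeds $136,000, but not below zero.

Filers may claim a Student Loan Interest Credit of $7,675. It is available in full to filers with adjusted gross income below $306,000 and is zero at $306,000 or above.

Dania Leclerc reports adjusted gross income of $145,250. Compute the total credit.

$10,325

Renter's Relief Credit: income exceeds $136,000 by $9,250, which is 19 full-or-partial $500 increments; reduction = 19 × $110 = $2,090, leaving $2,650.
Student Loan Interest Credit: $145,250 is below the $306,000 cutoff, so the full $7,675 applies.
Total: $2,650 + $7,675 = $10,325.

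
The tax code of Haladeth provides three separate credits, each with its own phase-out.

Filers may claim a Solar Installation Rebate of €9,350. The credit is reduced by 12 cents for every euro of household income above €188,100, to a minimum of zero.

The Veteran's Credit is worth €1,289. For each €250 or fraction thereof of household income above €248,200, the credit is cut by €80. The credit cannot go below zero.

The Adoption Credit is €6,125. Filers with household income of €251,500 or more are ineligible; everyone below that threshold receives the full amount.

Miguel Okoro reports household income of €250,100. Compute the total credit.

Solar Installation Rebate: 12% of the €62,000 excess over €188,100 is €7,440; credit = €9,350 − €7,440 = €1,910.
Veteran's Credit: income exceeds €248,200 by €1,900, which is 8 full-or-partial €250 increments; reduction = 8 × €80 = €640, leaving €649.
Adoption Credit: €250,100 is below the €251,500 cutoff, so the full €6,125 applies.
Total: €1,910 + €649 + €6,125 = €8,684.

€8,684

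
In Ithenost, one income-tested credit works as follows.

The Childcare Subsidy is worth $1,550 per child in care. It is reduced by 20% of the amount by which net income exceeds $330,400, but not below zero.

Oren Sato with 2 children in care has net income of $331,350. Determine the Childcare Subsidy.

Childcare Subsidy: base = 2 × $1,550 = $3,100. 20% of the $950 excess over $330,400 is $190; credit = $3,100 − $190 = $2,910.

$2,910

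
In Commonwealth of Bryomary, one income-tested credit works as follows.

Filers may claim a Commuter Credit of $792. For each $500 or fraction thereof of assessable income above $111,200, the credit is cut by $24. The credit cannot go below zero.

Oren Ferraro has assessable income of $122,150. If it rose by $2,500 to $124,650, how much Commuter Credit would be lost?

At $122,150 — income exceeds $111,200 by $10,950, which is 22 full-or-partial $500 increments; reduction = 22 × $24 = $528, leaving $264.
At $124,650 — income exceeds $111,200 by $13,450, which is 27 full-or-partial $500 increments; reduction = 27 × $24 = $648, leaving $144.
Lost: $264 − $144 = $120.

$120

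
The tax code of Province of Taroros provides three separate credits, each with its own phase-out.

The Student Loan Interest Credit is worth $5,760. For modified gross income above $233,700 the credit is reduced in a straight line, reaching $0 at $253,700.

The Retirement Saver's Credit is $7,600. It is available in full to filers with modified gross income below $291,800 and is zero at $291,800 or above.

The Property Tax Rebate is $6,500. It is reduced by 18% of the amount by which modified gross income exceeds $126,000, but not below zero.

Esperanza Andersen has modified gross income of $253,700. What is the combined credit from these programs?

$7,600

Student Loan Interest Credit: $253,700 is at or above $253,700, so the credit is $0.
Retirement Saver's Credit: $253,700 is below the $291,800 cutoff, so the full $7,600 applies.
Property Tax Rebate: 18% of the $127,700 excess over $126,000 is $22,986 ≥ base, so the credit is $0.
Total: $0 + $7,600 + $0 = $7,600.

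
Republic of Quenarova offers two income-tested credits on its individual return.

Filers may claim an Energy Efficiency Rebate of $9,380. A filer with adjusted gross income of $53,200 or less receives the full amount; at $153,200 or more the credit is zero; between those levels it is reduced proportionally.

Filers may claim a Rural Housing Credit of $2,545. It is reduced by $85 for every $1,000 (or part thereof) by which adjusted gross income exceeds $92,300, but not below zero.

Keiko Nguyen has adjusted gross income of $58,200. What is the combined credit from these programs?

Energy Efficiency Rebate: $58,200 is $5,000 into a $100,000 phase-out range, leaving 95,000/100,000 of the credit: $9,380 × 95,000/100,000 = $8,911.
Rural Housing Credit: $58,200 is at or below the $92,300 threshold, so the full $2,545 applies.
Total: $8,911 + $2,545 = $11,456.

$11,456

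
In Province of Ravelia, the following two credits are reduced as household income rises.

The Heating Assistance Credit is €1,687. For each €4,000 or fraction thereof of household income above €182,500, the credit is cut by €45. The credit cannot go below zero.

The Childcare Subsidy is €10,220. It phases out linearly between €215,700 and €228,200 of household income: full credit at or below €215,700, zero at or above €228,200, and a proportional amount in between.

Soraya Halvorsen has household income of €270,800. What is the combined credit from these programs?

€652

Heating Assistance Credit: income exceeds €182,500 by €88,300, which is 23 full-or-partial €4,000 increments; reduction = 23 × €45 = €1,035, leaving €652.
Childcare Subsidy: €270,800 is at or above €228,200, so the credit is €0.
Total: €652 + €0 = €652.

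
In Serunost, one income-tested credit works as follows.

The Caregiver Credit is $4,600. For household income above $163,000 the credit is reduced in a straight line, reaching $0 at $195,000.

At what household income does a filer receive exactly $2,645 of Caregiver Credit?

$2,645 is 2,645/4,600 of the full $4,600, so 1,955/4,600 of the $32,000 range has been used: income = $163,000 + $32,000 × 1,955/4,600 = $176,600.

$176,600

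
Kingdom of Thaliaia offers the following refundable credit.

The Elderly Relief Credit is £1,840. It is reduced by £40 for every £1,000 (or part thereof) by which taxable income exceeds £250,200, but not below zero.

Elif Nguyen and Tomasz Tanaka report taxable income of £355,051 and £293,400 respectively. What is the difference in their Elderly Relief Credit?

£80

Elif (£355,051): Elderly Relief Credit: income exceeds £250,200 by £104,851 → 105 increments × £40 = £4,200 ≥ base, so the credit is £0.
Tomasz (£293,400): Elderly Relief Credit: income exceeds £250,200 by £43,200, which is 44 full-or-partial £1,000 increments; reduction = 44 × £40 = £1,760, leaving £80.
Difference: |£0 − £80| = £80.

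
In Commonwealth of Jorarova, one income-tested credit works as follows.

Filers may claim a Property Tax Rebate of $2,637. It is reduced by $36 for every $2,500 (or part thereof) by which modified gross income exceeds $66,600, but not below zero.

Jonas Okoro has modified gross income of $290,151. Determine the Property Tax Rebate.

$0

Property Tax Rebate: income exceeds $66,600 by $223,551 → 90 increments × $36 = $3,240 ≥ base, so the credit is $0.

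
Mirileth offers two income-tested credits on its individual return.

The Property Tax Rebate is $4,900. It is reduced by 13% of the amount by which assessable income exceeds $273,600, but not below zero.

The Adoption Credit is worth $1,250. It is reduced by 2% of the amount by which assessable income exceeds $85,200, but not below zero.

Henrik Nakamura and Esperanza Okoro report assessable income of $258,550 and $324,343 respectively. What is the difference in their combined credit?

Henrik ($258,550): Property Tax Rebate: $258,550 is at or below the $273,600 threshold, so the full $4,900 applies. Adoption Credit: 2% of the $173,350 excess over $85,200 is $3,467 ≥ base, so the credit is $0. total $4,900 + $0 = $4,900
Esperanza ($324,343): Property Tax Rebate: 13% of the $50,743 excess over $273,600 is $6,596.59 ≥ base, so the credit is $0. Adoption Credit: 2% of the $239,143 excess over $85,200 is $4,782.86 ≥ base, so the credit is $0. total $0 + $0 = $0
Difference: |$4,900 − $0| = $4,900.

$4,900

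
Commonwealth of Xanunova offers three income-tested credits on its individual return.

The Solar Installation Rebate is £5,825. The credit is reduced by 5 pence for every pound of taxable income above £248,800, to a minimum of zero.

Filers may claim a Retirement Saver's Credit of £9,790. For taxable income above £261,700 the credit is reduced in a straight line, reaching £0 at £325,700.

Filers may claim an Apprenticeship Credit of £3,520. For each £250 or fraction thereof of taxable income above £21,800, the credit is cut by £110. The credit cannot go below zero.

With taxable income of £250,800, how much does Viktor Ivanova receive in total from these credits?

£15,515

Solar Installation Rebate: 5% of the £2,000 excess over £248,800 is £100; credit = £5,825 − £100 = £5,725.
Retirement Saver's Credit: £250,800 is at or below the £261,700 threshold, so the full £9,790 applies.
Apprenticeship Credit: income exceeds £21,800 by £229,000 → 916 increments × £110 = £100,760 ≥ base, so the credit is £0.
Total: £5,725 + £9,790 + £0 = £15,515.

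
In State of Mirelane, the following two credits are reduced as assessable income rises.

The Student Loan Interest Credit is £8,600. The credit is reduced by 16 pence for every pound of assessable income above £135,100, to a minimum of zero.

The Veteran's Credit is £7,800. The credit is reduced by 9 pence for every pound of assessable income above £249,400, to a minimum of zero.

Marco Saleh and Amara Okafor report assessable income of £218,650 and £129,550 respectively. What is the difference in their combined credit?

Marco (£218,650): Student Loan Interest Credit: 16% of the £83,550 excess over £135,100 is £13,368 ≥ base, so the credit is £0. Veteran's Credit: £218,650 is at or below the £249,400 threshold, so the full £7,800 applies. total £0 + £7,800 = £7,800
Amara (£129,550): Student Loan Interest Credit: £129,550 is at or below the £135,100 threshold, so the full £8,600 applies. Veteran's Credit: £129,550 is at or below the £249,400 threshold, so the full £7,800 applies. total £8,600 + £7,800 = £16,400
Difference: |£7,800 − £16,400| = £8,600.

£8,600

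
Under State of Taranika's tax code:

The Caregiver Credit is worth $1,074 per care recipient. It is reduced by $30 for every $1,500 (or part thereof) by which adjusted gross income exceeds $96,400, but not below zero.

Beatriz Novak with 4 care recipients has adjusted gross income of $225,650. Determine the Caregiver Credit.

Caregiver Credit: base = 4 × $1,074 = $4,296. income exceeds $96,400 by $129,250, which is 87 full-or-partial $1,500 increments; reduction = 87 × $30 = $2,610, leaving $1,686.

$1,686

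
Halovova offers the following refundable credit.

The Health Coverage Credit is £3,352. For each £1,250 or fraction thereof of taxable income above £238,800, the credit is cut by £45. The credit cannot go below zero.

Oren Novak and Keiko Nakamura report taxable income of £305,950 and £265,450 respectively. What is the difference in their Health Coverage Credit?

£1,440

Oren (£305,950): Health Coverage Credit: income exceeds £238,800 by £67,150, which is 54 full-or-partial £1,250 increments; reduction = 54 × £45 = £2,430, leaving £922.
Keiko (£265,450): Health Coverage Credit: income exceeds £238,800 by £26,650, which is 22 full-or-partial £1,250 increments; reduction = 22 × £45 = £990, leaving £2,362.
Difference: |£922 − £2,362| = £1,440.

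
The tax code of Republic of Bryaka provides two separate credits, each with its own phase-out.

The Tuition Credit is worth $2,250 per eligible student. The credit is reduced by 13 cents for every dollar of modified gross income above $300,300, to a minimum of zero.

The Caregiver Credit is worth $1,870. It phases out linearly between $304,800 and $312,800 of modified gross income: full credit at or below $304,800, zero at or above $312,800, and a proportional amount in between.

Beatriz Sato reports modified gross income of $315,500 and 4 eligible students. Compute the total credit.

$7,024

Tuition Credit: base = 4 × $2,250 = $9,000. 13% of the $15,200 excess over $300,300 is $1,976; credit = $9,000 − $1,976 = $7,024.
Caregiver Credit: $315,500 is at or above $312,800, so the credit is $0.
Total: $7,024 + $0 = $7,024.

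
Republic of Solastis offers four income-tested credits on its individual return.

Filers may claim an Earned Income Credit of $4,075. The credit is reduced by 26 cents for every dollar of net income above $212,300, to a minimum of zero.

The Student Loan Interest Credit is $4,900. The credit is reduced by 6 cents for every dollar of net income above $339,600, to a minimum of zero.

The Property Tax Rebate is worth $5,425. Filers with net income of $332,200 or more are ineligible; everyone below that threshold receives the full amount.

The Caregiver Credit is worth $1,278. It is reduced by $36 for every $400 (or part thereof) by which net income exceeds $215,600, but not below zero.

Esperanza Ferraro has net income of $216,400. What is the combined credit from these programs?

Earned Income Credit: 26% of the $4,100 excess over $212,300 is $1,066; credit = $4,075 − $1,066 = $3,009.
Student Loan Interest Credit: $216,400 is at or below the $339,600 threshold, so the full $4,900 applies.
Property Tax Rebate: $216,400 is below the $332,200 cutoff, so the full $5,425 applies.
Caregiver Credit: income exceeds $215,600 by $800, which is 2 full-or-partial $400 increments; reduction = 2 × $36 = $72, leaving $1,206.
Total: $3,009 + $4,900 + $5,425 + $1,206 = $14,540.

$14,540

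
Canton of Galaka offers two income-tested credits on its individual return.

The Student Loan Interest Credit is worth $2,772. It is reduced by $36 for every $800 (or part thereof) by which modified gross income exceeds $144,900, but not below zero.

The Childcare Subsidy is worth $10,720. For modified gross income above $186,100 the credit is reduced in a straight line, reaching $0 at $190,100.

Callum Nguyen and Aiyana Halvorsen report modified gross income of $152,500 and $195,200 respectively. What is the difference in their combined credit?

Callum ($152,500): Student Loan Interest Credit: income exceeds $144,900 by $7,600, which is 10 full-or-partial $800 increments; reduction = 10 × $36 = $360, leaving $2,412. Childcare Subsidy: $152,500 is at or below the $186,100 threshold, so the full $10,720 applies. total $2,412 + $10,720 = $13,132
Aiyana ($195,200): Student Loan Interest Credit: income exceeds $144,900 by $50,300, which is 63 full-or-partial $800 increments; reduction = 63 × $36 = $2,268, leaving $504. Childcare Subsidy: $195,200 is at or above $190,100, so the credit is $0. total $504 + $0 = $504
Difference: |$13,132 − $504| = $12,628.

$12,628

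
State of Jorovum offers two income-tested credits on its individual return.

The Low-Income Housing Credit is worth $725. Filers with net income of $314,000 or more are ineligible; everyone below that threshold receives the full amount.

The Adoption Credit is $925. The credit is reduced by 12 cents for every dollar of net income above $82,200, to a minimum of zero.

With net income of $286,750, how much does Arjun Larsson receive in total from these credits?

Low-Income Housing Credit: $286,750 is below the $314,000 cutoff, so the full $725 applies.
Adoption Credit: 12% of the $204,550 excess over $82,200 is $24,546 ≥ base, so the credit is $0.
Total: $725 + $0 = $725.

$725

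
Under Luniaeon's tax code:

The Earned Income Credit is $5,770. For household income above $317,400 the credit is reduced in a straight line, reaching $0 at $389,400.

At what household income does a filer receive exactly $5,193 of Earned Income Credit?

$5,193 is 5,193/5,770 of the full $5,770, so 577/5,770 of the $72,000 range has been used: income = $317,400 + $72,000 × 577/5,770 = $324,600.

$324,600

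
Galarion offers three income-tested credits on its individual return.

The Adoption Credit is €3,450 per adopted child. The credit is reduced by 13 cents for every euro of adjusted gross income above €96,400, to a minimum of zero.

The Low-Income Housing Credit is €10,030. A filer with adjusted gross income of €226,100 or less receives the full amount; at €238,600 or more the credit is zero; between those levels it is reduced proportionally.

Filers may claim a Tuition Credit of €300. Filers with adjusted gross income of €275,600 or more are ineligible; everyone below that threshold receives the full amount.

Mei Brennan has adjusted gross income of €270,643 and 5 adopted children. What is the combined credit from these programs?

€300

Adoption Credit: base = 5 × €3,450 = €17,250. 13% of the €174,243 excess over €96,400 is €22,651.59 ≥ base, so the credit is €0.
Low-Income Housing Credit: €270,643 is at or above €238,600, so the credit is €0.
Tuition Credit: €270,643 is below the €275,600 cutoff, so the full €300 applies.
Total: €0 + €0 + €300 = €300.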